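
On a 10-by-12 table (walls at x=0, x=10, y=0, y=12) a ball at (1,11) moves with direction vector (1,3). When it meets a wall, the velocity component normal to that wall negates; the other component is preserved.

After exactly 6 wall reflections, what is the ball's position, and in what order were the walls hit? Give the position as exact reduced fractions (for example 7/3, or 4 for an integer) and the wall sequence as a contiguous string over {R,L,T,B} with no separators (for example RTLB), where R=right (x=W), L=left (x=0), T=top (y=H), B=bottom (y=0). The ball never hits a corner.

Final position: (8/3,12)
Wall sequence: TBTRBT

1. t=1/3 → T at (4/3,12); v=(1,-3)
2. t=4 → B at (16/3,0); v=(1,3)
3. t=4 → T at (28/3,12); v=(1,-3)
4. t=2/3 → R at (10,10); v=(-1,-3)
5. t=10/3 → B at (20/3,0); v=(-1,3)
6. t=4 → T at (8/3,12); v=(-1,-3)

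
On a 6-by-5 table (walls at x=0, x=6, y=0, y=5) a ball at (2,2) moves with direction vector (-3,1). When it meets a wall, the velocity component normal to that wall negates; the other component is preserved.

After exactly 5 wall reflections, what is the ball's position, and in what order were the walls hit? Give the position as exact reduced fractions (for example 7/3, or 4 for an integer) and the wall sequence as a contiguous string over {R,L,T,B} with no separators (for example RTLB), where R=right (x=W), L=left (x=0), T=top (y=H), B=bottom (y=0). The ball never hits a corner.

Final position: (6,4/3)
Wall sequence: LRTLR

1. t=2/3 → L at (0,8/3); v=(3,1)
2. t=2 → R at (6,14/3); v=(-3,1)
3. t=1/3 → T at (5,5); v=(-3,-1)
4. t=5/3 → L at (0,10/3); v=(3,-1)
5. t=2 → R at (6,4/3); v=(-3,-1)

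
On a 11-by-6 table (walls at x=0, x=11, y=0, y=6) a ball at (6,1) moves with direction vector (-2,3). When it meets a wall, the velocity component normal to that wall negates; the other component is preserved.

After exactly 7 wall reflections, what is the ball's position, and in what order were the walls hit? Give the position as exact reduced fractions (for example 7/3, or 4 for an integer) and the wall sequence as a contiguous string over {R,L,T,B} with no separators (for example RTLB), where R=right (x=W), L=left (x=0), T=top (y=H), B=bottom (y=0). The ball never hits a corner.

1. t=5/3 → T at (8/3,6); v=(-2,-3)
2. t=4/3 → L at (0,2); v=(2,-3)
3. t=2/3 → B at (4/3,0); v=(2,3)
4. t=2 → T at (16/3,6); v=(2,-3)
5. t=2 → B at (28/3,0); v=(2,3)
6. t=5/6 → R at (11,5/2); v=(-2,3)
7. t=7/6 → T at (26/3,6); v=(-2,-3)

Final position: (26/3,6)
Wall sequence: TLBTBRT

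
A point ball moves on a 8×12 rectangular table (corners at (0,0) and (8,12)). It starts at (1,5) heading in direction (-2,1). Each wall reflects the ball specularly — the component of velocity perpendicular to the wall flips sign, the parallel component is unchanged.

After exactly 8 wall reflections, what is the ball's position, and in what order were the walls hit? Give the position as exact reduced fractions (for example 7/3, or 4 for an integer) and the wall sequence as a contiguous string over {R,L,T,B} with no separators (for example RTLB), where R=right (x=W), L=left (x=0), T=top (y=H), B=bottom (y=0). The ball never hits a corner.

Final position: (8,3/2)
Wall sequence: LRTLRLBR

1. t=1/2 → L at (0,11/2); v=(2,1)
2. t=4 → R at (8,19/2); v=(-2,1)
3. t=5/2 → T at (3,12); v=(-2,-1)
4. t=3/2 → L at (0,21/2); v=(2,-1)
5. t=4 → R at (8,13/2); v=(-2,-1)
6. t=4 → L at (0,5/2); v=(2,-1)
7. t=5/2 → B at (5,0); v=(2,1)
8. t=3/2 → R at (8,3/2); v=(-2,1)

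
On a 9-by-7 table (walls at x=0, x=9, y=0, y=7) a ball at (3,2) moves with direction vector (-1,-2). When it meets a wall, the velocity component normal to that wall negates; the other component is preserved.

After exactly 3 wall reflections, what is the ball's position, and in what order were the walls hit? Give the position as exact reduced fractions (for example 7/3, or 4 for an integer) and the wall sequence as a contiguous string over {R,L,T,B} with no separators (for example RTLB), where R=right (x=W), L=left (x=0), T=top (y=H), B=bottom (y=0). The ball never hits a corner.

1. t=1 → B at (2,0); v=(-1,2)
2. t=2 → L at (0,4); v=(1,2)
3. t=3/2 → T at (3/2,7); v=(1,-2)

Final position: (3/2,7)
Wall sequence: BLT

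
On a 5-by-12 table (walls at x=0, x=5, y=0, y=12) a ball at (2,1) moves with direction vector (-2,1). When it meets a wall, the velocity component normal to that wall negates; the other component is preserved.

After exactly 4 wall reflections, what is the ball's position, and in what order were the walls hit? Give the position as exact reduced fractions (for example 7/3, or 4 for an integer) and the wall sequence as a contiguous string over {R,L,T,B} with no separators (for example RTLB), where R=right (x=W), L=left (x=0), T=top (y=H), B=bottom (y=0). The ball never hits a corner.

1. t=1 → L at (0,2); v=(2,1)
2. t=5/2 → R at (5,9/2); v=(-2,1)
3. t=5/2 → L at (0,7); v=(2,1)
4. t=5/2 → R at (5,19/2); v=(-2,1)

Final position: (5,19/2)
Wall sequence: LRLR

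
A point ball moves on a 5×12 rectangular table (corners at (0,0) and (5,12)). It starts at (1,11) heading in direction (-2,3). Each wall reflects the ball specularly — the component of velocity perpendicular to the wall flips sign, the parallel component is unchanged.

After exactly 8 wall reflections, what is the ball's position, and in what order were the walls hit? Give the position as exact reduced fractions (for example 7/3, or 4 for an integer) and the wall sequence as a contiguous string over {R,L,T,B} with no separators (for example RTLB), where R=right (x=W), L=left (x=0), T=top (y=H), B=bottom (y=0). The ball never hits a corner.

Final position: (0,11/2)
Wall sequence: TLRBLRTL

1. t=1/3 → T at (1/3,12); v=(-2,-3)
2. t=1/6 → L at (0,23/2); v=(2,-3)
3. t=5/2 → R at (5,4); v=(-2,-3)
4. t=4/3 → B at (7/3,0); v=(-2,3)
5. t=7/6 → L at (0,7/2); v=(2,3)
6. t=5/2 → R at (5,11); v=(-2,3)
7. t=1/3 → T at (13/3,12); v=(-2,-3)
8. t=13/6 → L at (0,11/2); v=(2,-3)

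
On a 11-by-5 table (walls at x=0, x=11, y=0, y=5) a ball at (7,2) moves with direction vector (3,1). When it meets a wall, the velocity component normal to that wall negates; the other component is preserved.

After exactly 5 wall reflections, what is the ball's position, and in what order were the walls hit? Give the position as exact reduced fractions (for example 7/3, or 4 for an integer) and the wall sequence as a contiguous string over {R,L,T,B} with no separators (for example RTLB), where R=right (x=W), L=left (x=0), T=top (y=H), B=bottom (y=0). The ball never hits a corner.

Final position: (11,2/3)
Wall sequence: RTLBR

1. t=4/3 → R at (11,10/3); v=(-3,1)
2. t=5/3 → T at (6,5); v=(-3,-1)
3. t=2 → L at (0,3); v=(3,-1)
4. t=3 → B at (9,0); v=(3,1)
5. t=2/3 → R at (11,2/3); v=(-3,1)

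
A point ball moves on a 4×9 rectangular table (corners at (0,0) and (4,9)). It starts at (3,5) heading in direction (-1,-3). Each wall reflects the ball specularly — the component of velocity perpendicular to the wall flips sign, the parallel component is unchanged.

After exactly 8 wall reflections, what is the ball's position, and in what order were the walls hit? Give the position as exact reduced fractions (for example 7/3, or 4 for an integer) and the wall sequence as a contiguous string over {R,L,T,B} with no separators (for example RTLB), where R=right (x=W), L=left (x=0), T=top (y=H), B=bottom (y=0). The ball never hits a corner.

1. t=5/3 → B at (4/3,0); v=(-1,3)
2. t=4/3 → L at (0,4); v=(1,3)
3. t=5/3 → T at (5/3,9); v=(1,-3)
4. t=7/3 → R at (4,2); v=(-1,-3)
5. t=2/3 → B at (10/3,0); v=(-1,3)
6. t=3 → T at (1/3,9); v=(-1,-3)
7. t=1/3 → L at (0,8); v=(1,-3)
8. t=8/3 → B at (8/3,0); v=(1,3)

Final position: (8/3,0)
Wall sequence: BLTRBTLB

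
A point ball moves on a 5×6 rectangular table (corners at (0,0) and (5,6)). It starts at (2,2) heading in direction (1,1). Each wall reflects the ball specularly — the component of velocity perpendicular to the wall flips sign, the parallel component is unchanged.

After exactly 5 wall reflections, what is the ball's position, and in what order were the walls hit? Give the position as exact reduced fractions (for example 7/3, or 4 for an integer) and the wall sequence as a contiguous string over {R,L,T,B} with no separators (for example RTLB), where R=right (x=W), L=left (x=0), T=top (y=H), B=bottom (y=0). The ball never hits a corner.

1. t=3 → R at (5,5); v=(-1,1)
2. t=1 → T at (4,6); v=(-1,-1)
3. t=4 → L at (0,2); v=(1,-1)
4. t=2 → B at (2,0); v=(1,1)
5. t=3 → R at (5,3); v=(-1,1)

Final position: (5,3)
Wall sequence: RTLBR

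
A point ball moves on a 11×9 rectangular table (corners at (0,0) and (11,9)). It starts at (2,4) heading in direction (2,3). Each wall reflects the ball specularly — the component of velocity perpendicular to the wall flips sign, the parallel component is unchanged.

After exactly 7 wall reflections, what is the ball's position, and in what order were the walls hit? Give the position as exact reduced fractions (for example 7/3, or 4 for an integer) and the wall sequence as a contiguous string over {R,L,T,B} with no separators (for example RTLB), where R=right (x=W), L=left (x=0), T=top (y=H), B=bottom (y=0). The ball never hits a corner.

1. t=5/3 → T at (16/3,9); v=(2,-3)
2. t=17/6 → R at (11,1/2); v=(-2,-3)
3. t=1/6 → B at (32/3,0); v=(-2,3)
4. t=3 → T at (14/3,9); v=(-2,-3)
5. t=7/3 → L at (0,2); v=(2,-3)
6. t=2/3 → B at (4/3,0); v=(2,3)
7. t=3 → T at (22/3,9); v=(2,-3)

Final position: (22/3,9)
Wall sequence: TRBTLBT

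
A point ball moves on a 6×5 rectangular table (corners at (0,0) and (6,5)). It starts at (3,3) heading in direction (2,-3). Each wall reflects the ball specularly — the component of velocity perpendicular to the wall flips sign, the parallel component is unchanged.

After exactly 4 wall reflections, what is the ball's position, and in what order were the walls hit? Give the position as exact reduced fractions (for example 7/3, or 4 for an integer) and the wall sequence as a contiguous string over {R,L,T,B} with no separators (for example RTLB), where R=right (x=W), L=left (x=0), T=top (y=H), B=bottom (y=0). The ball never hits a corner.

1. t=1 → B at (5,0); v=(2,3)
2. t=1/2 → R at (6,3/2); v=(-2,3)
3. t=7/6 → T at (11/3,5); v=(-2,-3)
4. t=5/3 → B at (1/3,0); v=(-2,3)

Final position: (1/3,0)
Wall sequence: BRTB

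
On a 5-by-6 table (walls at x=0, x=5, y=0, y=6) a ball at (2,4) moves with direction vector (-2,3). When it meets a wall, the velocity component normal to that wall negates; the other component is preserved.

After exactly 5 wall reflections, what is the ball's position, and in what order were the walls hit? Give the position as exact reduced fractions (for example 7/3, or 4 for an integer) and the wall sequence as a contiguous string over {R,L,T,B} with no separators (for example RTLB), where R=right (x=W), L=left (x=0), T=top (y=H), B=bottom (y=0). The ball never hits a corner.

Final position: (8/3,6)
Wall sequence: TLBRT

1. t=2/3 → T at (2/3,6); v=(-2,-3)
2. t=1/3 → L at (0,5); v=(2,-3)
3. t=5/3 → B at (10/3,0); v=(2,3)
4. t=5/6 → R at (5,5/2); v=(-2,3)
5. t=7/6 → T at (8/3,6); v=(-2,-3)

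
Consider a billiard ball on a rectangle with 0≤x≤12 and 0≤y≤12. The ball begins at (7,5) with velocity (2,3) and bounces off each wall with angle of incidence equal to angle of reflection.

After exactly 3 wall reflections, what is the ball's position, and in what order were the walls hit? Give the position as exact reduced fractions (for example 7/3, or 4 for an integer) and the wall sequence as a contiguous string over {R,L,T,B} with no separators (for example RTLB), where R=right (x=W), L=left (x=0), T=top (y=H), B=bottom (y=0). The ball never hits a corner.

Final position: (13/3,0)
Wall sequence: TRB

1. t=7/3 → T at (35/3,12); v=(2,-3)
2. t=1/6 → R at (12,23/2); v=(-2,-3)
3. t=23/6 → B at (13/3,0); v=(-2,3)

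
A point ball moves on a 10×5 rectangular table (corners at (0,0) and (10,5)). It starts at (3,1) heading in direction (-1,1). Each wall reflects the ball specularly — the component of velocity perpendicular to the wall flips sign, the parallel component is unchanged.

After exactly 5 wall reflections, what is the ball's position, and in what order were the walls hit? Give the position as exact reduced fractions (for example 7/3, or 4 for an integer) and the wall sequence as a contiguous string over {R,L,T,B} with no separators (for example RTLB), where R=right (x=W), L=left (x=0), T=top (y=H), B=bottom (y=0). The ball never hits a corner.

1. t=3 → L at (0,4); v=(1,1)
2. t=1 → T at (1,5); v=(1,-1)
3. t=5 → B at (6,0); v=(1,1)
4. t=4 → R at (10,4); v=(-1,1)
5. t=1 → T at (9,5); v=(-1,-1)

Final position: (9,5)
Wall sequence: LTBRT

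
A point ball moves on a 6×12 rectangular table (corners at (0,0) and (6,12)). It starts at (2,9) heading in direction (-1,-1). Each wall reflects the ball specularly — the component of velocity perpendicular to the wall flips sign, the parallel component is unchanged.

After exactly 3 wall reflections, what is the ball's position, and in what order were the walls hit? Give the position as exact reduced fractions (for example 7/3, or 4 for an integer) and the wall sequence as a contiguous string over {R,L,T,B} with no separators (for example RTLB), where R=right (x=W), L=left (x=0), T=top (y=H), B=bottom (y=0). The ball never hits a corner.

1. t=2 → L at (0,7); v=(1,-1)
2. t=6 → R at (6,1); v=(-1,-1)
3. t=1 → B at (5,0); v=(-1,1)

Final position: (5,0)
Wall sequence: LRB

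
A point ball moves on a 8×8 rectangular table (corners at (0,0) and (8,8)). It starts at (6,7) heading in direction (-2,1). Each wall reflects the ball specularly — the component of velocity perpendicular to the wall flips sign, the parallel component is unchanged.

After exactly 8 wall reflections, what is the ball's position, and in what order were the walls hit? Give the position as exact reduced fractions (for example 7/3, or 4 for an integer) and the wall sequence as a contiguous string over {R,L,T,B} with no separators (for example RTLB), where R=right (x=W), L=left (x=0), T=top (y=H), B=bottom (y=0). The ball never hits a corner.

Final position: (0,6)
Wall sequence: TLRBLRTL

1. t=1 → T at (4,8); v=(-2,-1)
2. t=2 → L at (0,6); v=(2,-1)
3. t=4 → R at (8,2); v=(-2,-1)
4. t=2 → B at (4,0); v=(-2,1)
5. t=2 → L at (0,2); v=(2,1)
6. t=4 → R at (8,6); v=(-2,1)
7. t=2 → T at (4,8); v=(-2,-1)
8. t=2 → L at (0,6); v=(2,-1)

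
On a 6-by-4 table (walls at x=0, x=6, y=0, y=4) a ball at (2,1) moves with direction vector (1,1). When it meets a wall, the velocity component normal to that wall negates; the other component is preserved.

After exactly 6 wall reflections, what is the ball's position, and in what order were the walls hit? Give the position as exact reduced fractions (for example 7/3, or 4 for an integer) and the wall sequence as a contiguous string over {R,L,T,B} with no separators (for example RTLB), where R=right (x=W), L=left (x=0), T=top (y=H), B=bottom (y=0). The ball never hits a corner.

1. t=3 → T at (5,4); v=(1,-1)
2. t=1 → R at (6,3); v=(-1,-1)
3. t=3 → B at (3,0); v=(-1,1)
4. t=3 → L at (0,3); v=(1,1)
5. t=1 → T at (1,4); v=(1,-1)
6. t=4 → B at (5,0); v=(1,1)

Final position: (5,0)
Wall sequence: TRBLTB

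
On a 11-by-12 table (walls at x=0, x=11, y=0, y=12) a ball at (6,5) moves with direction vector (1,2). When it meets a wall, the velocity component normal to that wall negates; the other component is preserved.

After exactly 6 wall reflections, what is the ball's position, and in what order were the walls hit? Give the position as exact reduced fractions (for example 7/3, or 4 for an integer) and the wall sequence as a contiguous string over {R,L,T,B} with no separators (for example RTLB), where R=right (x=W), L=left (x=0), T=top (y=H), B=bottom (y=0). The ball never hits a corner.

Final position: (11/2,0)
Wall sequence: TRBTLB

1. t=7/2 → T at (19/2,12); v=(1,-2)
2. t=3/2 → R at (11,9); v=(-1,-2)
3. t=9/2 → B at (13/2,0); v=(-1,2)
4. t=6 → T at (1/2,12); v=(-1,-2)
5. t=1/2 → L at (0,11); v=(1,-2)
6. t=11/2 → B at (11/2,0); v=(1,2)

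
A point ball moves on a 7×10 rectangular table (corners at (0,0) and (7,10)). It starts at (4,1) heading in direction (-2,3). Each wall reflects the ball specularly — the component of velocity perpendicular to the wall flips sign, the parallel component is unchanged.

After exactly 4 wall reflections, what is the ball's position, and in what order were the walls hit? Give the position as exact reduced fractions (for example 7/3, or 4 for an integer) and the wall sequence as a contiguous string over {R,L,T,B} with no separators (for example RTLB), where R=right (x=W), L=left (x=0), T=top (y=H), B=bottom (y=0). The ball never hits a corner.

1. t=2 → L at (0,7); v=(2,3)
2. t=1 → T at (2,10); v=(2,-3)
3. t=5/2 → R at (7,5/2); v=(-2,-3)
4. t=5/6 → B at (16/3,0); v=(-2,3)

Final position: (16/3,0)
Wall sequence: LTRB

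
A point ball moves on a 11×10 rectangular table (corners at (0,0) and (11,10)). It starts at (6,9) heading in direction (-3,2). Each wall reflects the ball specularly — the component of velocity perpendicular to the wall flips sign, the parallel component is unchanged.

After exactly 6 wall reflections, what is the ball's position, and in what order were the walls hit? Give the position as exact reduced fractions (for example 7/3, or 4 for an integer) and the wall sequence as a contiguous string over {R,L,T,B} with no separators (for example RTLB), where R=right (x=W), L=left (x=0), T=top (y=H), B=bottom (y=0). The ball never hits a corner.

1. t=1/2 → T at (9/2,10); v=(-3,-2)
2. t=3/2 → L at (0,7); v=(3,-2)
3. t=7/2 → B at (21/2,0); v=(3,2)
4. t=1/6 → R at (11,1/3); v=(-3,2)
5. t=11/3 → L at (0,23/3); v=(3,2)
6. t=7/6 → T at (7/2,10); v=(3,-2)

Final position: (7/2,10)
Wall sequence: TLBRLT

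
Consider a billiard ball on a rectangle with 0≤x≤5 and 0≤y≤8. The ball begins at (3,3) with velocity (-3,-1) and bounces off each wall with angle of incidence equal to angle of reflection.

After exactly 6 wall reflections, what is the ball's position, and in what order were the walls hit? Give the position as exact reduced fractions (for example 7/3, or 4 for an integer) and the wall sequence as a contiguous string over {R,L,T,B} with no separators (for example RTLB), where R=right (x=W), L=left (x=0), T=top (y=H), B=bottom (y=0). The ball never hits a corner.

1. t=1 → L at (0,2); v=(3,-1)
2. t=5/3 → R at (5,1/3); v=(-3,-1)
3. t=1/3 → B at (4,0); v=(-3,1)
4. t=4/3 → L at (0,4/3); v=(3,1)
5. t=5/3 → R at (5,3); v=(-3,1)
6. t=5/3 → L at (0,14/3); v=(3,1)

Final position: (0,14/3)
Wall sequence: LRBLRL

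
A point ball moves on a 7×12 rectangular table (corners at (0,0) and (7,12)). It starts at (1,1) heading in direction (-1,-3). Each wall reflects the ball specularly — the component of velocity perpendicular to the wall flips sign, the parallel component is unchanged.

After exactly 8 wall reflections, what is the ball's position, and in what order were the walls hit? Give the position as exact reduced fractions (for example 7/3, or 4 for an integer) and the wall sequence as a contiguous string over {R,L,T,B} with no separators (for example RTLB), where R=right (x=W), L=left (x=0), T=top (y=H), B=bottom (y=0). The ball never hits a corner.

1. t=1/3 → B at (2/3,0); v=(-1,3)
2. t=2/3 → L at (0,2); v=(1,3)
3. t=10/3 → T at (10/3,12); v=(1,-3)
4. t=11/3 → R at (7,1); v=(-1,-3)
5. t=1/3 → B at (20/3,0); v=(-1,3)
6. t=4 → T at (8/3,12); v=(-1,-3)
7. t=8/3 → L at (0,4); v=(1,-3)
8. t=4/3 → B at (4/3,0); v=(1,3)

Final position: (4/3,0)
Wall sequence: BLTRBTLB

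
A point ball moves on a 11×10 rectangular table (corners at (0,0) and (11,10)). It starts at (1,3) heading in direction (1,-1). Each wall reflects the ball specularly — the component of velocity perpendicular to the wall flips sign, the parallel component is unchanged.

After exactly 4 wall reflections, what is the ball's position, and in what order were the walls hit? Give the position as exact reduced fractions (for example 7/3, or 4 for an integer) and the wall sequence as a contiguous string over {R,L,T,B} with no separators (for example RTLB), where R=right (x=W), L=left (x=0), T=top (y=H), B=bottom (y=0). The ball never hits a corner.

1. t=3 → B at (4,0); v=(1,1)
2. t=7 → R at (11,7); v=(-1,1)
3. t=3 → T at (8,10); v=(-1,-1)
4. t=8 → L at (0,2); v=(1,-1)

Final position: (0,2)
Wall sequence: BRTL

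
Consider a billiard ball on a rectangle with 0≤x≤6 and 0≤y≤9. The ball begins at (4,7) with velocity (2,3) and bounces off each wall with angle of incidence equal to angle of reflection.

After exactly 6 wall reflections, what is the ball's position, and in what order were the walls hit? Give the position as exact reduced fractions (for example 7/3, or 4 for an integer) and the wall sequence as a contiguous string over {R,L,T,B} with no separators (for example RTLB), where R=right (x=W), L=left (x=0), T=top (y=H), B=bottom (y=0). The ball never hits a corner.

Final position: (6,8)
Wall sequence: TRBLTR

1. t=2/3 → T at (16/3,9); v=(2,-3)
2. t=1/3 → R at (6,8); v=(-2,-3)
3. t=8/3 → B at (2/3,0); v=(-2,3)
4. t=1/3 → L at (0,1); v=(2,3)
5. t=8/3 → T at (16/3,9); v=(2,-3)
6. t=1/3 → R at (6,8); v=(-2,-3)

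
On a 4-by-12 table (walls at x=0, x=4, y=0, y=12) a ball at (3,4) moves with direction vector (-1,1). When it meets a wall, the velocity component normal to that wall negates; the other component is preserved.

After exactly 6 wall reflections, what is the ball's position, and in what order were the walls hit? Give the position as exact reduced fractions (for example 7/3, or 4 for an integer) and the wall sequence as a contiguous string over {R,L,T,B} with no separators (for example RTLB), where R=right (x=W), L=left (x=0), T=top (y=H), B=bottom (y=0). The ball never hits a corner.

1. t=3 → L at (0,7); v=(1,1)
2. t=4 → R at (4,11); v=(-1,1)
3. t=1 → T at (3,12); v=(-1,-1)
4. t=3 → L at (0,9); v=(1,-1)
5. t=4 → R at (4,5); v=(-1,-1)
6. t=4 → L at (0,1); v=(1,-1)

Final position: (0,1)
Wall sequence: LRTLRL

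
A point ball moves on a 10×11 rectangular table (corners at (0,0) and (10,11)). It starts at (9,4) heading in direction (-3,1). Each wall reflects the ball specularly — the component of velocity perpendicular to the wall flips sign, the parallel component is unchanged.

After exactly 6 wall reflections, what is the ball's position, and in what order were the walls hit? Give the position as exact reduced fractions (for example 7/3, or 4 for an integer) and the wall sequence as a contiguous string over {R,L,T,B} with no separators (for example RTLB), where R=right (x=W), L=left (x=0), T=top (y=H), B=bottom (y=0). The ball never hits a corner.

Final position: (0,5/3)
Wall sequence: LRTLRL

1. t=3 → L at (0,7); v=(3,1)
2. t=10/3 → R at (10,31/3); v=(-3,1)
3. t=2/3 → T at (8,11); v=(-3,-1)
4. t=8/3 → L at (0,25/3); v=(3,-1)
5. t=10/3 → R at (10,5); v=(-3,-1)
6. t=10/3 → L at (0,5/3); v=(3,-1)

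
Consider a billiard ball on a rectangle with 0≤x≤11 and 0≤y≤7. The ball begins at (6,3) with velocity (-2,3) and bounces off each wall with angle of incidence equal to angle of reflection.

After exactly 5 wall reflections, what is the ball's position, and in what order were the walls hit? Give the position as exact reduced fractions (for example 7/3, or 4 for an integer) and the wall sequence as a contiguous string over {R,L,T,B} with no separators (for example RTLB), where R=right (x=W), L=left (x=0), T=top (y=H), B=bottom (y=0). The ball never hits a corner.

Final position: (32/3,0)
Wall sequence: TLBTB

1. t=4/3 → T at (10/3,7); v=(-2,-3)
2. t=5/3 → L at (0,2); v=(2,-3)
3. t=2/3 → B at (4/3,0); v=(2,3)
4. t=7/3 → T at (6,7); v=(2,-3)
5. t=7/3 → B at (32/3,0); v=(2,3)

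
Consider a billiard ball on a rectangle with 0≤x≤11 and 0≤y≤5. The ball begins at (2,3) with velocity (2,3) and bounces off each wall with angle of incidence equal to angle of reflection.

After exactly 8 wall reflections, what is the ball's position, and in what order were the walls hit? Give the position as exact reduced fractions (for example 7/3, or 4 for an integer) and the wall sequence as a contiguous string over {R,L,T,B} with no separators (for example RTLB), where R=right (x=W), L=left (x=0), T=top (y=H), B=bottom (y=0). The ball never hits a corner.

1. t=2/3 → T at (10/3,5); v=(2,-3)
2. t=5/3 → B at (20/3,0); v=(2,3)
3. t=5/3 → T at (10,5); v=(2,-3)
4. t=1/2 → R at (11,7/2); v=(-2,-3)
5. t=7/6 → B at (26/3,0); v=(-2,3)
6. t=5/3 → T at (16/3,5); v=(-2,-3)
7. t=5/3 → B at (2,0); v=(-2,3)
8. t=1 → L at (0,3); v=(2,3)

Final position: (0,3)
Wall sequence: TBTRBTBL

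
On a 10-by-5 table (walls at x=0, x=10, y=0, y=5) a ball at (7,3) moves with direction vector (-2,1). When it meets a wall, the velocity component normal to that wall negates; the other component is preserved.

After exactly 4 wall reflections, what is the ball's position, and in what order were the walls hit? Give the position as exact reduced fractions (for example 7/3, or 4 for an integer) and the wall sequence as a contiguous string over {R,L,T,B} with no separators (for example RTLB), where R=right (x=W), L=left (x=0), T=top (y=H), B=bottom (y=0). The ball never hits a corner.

Final position: (10,3/2)
Wall sequence: TLBR

1. t=2 → T at (3,5); v=(-2,-1)
2. t=3/2 → L at (0,7/2); v=(2,-1)
3. t=7/2 → B at (7,0); v=(2,1)
4. t=3/2 → R at (10,3/2); v=(-2,1)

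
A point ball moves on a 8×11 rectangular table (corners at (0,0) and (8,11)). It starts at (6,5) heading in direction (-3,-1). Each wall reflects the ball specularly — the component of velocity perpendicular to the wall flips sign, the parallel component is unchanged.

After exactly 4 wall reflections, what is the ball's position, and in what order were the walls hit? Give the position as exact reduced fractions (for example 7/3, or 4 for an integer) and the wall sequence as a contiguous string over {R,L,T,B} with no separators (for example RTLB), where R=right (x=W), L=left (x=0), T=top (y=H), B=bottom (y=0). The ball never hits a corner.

1. t=2 → L at (0,3); v=(3,-1)
2. t=8/3 → R at (8,1/3); v=(-3,-1)
3. t=1/3 → B at (7,0); v=(-3,1)
4. t=7/3 → L at (0,7/3); v=(3,1)

Final position: (0,7/3)
Wall sequence: LRBL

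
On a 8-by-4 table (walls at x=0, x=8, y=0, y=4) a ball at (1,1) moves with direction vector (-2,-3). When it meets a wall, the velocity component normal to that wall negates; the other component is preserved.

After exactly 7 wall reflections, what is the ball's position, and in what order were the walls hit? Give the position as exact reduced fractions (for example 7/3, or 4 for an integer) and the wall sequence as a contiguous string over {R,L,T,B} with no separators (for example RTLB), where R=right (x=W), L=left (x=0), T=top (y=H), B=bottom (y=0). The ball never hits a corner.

1. t=1/3 → B at (1/3,0); v=(-2,3)
2. t=1/6 → L at (0,1/2); v=(2,3)
3. t=7/6 → T at (7/3,4); v=(2,-3)
4. t=4/3 → B at (5,0); v=(2,3)
5. t=4/3 → T at (23/3,4); v=(2,-3)
6. t=1/6 → R at (8,7/2); v=(-2,-3)
7. t=7/6 → B at (17/3,0); v=(-2,3)

Final position: (17/3,0)
Wall sequence: BLTBTRB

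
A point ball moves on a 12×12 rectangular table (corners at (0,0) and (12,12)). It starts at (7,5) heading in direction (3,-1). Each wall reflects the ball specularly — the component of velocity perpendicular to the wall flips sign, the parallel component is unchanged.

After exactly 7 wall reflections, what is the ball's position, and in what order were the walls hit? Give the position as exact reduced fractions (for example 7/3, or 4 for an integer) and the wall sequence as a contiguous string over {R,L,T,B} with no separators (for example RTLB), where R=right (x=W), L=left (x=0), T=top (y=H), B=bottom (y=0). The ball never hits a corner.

Final position: (12,34/3)
Wall sequence: RBLRLTR

1. t=5/3 → R at (12,10/3); v=(-3,-1)
2. t=10/3 → B at (2,0); v=(-3,1)
3. t=2/3 → L at (0,2/3); v=(3,1)
4. t=4 → R at (12,14/3); v=(-3,1)
5. t=4 → L at (0,26/3); v=(3,1)
6. t=10/3 → T at (10,12); v=(3,-1)
7. t=2/3 → R at (12,34/3); v=(-3,-1)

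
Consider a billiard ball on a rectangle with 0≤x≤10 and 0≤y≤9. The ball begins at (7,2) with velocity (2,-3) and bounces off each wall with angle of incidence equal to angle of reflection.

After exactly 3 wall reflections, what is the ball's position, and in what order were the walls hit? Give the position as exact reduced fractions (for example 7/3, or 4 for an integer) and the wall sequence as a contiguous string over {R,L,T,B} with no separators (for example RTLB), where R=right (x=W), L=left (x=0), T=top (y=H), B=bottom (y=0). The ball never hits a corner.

Final position: (17/3,9)
Wall sequence: BRT

1. t=2/3 → B at (25/3,0); v=(2,3)
2. t=5/6 → R at (10,5/2); v=(-2,3)
3. t=13/6 → T at (17/3,9); v=(-2,-3)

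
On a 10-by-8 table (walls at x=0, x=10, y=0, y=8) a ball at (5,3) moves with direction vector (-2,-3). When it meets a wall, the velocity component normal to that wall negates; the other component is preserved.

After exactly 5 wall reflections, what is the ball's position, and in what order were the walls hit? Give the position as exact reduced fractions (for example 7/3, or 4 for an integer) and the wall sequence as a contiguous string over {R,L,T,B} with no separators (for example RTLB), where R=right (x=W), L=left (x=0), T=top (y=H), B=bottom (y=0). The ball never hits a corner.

1. t=1 → B at (3,0); v=(-2,3)
2. t=3/2 → L at (0,9/2); v=(2,3)
3. t=7/6 → T at (7/3,8); v=(2,-3)
4. t=8/3 → B at (23/3,0); v=(2,3)
5. t=7/6 → R at (10,7/2); v=(-2,3)

Final position: (10,7/2)
Wall sequence: BLTBR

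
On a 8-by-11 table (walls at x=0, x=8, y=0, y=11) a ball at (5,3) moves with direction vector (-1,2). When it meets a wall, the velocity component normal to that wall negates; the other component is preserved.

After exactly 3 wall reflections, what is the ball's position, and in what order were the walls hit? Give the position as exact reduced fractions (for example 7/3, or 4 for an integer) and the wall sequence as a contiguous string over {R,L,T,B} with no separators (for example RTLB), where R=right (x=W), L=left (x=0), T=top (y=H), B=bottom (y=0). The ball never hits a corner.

Final position: (9/2,0)
Wall sequence: TLB

1. t=4 → T at (1,11); v=(-1,-2)
2. t=1 → L at (0,9); v=(1,-2)
3. t=9/2 → B at (9/2,0); v=(1,2)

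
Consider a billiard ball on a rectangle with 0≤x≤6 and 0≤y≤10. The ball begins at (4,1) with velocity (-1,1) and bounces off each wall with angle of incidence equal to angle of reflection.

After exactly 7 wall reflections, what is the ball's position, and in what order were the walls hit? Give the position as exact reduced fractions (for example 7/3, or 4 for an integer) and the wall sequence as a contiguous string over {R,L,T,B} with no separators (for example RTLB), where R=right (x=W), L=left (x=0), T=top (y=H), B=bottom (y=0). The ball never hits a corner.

1. t=4 → L at (0,5); v=(1,1)
2. t=5 → T at (5,10); v=(1,-1)
3. t=1 → R at (6,9); v=(-1,-1)
4. t=6 → L at (0,3); v=(1,-1)
5. t=3 → B at (3,0); v=(1,1)
6. t=3 → R at (6,3); v=(-1,1)
7. t=6 → L at (0,9); v=(1,1)

Final position: (0,9)
Wall sequence: LTRLBRL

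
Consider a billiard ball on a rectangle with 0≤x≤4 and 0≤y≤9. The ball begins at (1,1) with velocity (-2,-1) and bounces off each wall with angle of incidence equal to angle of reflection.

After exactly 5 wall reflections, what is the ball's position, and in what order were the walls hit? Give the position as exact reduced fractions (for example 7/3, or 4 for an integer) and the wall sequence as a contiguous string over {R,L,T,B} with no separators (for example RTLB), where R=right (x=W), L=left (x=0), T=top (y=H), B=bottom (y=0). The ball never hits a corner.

Final position: (4,11/2)
Wall sequence: LBRLR

1. t=1/2 → L at (0,1/2); v=(2,-1)
2. t=1/2 → B at (1,0); v=(2,1)
3. t=3/2 → R at (4,3/2); v=(-2,1)
4. t=2 → L at (0,7/2); v=(2,1)
5. t=2 → R at (4,11/2); v=(-2,1)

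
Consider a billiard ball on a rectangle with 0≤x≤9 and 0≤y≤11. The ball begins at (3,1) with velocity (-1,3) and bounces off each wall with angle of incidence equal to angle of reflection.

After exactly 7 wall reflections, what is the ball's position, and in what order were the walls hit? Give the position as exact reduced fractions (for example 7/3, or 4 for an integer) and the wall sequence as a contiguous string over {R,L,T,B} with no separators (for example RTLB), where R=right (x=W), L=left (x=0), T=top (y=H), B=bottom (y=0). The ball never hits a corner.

Final position: (3,11)
Wall sequence: LTBTRBT

1. t=3 → L at (0,10); v=(1,3)
2. t=1/3 → T at (1/3,11); v=(1,-3)
3. t=11/3 → B at (4,0); v=(1,3)
4. t=11/3 → T at (23/3,11); v=(1,-3)
5. t=4/3 → R at (9,7); v=(-1,-3)
6. t=7/3 → B at (20/3,0); v=(-1,3)
7. t=11/3 → T at (3,11); v=(-1,-3)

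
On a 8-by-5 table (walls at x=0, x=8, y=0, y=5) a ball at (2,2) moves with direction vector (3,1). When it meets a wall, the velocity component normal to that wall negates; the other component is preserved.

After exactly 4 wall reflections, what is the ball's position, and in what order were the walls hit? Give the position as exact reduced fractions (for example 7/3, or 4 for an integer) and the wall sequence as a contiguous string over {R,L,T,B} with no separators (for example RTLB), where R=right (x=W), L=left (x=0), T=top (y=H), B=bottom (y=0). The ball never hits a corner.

Final position: (8,2/3)
Wall sequence: RTLR

1. t=2 → R at (8,4); v=(-3,1)
2. t=1 → T at (5,5); v=(-3,-1)
3. t=5/3 → L at (0,10/3); v=(3,-1)
4. t=8/3 → R at (8,2/3); v=(-3,-1)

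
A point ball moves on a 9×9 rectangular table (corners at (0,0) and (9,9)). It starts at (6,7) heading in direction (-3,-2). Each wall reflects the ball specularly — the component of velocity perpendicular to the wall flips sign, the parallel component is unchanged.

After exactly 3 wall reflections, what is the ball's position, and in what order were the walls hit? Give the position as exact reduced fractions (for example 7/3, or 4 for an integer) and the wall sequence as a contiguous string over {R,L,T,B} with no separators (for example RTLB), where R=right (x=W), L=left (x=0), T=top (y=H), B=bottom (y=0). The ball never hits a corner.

1. t=2 → L at (0,3); v=(3,-2)
2. t=3/2 → B at (9/2,0); v=(3,2)
3. t=3/2 → R at (9,3); v=(-3,2)

Final position: (9,3)
Wall sequence: LBR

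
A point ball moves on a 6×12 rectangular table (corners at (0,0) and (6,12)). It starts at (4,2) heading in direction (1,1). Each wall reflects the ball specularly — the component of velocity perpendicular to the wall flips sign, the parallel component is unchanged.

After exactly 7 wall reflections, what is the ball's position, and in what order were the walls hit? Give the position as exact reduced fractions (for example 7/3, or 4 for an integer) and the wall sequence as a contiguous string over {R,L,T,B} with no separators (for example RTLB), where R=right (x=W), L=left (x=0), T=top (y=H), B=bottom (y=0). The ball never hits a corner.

Final position: (6,4)
Wall sequence: RLTRLBR

1. t=2 → R at (6,4); v=(-1,1)
2. t=6 → L at (0,10); v=(1,1)
3. t=2 → T at (2,12); v=(1,-1)
4. t=4 → R at (6,8); v=(-1,-1)
5. t=6 → L at (0,2); v=(1,-1)
6. t=2 → B at (2,0); v=(1,1)
7. t=4 → R at (6,4); v=(-1,1)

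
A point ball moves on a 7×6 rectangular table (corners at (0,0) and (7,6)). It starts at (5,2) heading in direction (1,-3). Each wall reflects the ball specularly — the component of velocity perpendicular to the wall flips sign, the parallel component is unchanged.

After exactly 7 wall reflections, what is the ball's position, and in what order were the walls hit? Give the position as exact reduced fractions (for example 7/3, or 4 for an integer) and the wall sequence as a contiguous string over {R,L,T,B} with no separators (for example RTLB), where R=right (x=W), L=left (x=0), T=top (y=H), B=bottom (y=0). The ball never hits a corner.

1. t=2/3 → B at (17/3,0); v=(1,3)
2. t=4/3 → R at (7,4); v=(-1,3)
3. t=2/3 → T at (19/3,6); v=(-1,-3)
4. t=2 → B at (13/3,0); v=(-1,3)
5. t=2 → T at (7/3,6); v=(-1,-3)
6. t=2 → B at (1/3,0); v=(-1,3)
7. t=1/3 → L at (0,1); v=(1,3)

Final position: (0,1)
Wall sequence: BRTBTBL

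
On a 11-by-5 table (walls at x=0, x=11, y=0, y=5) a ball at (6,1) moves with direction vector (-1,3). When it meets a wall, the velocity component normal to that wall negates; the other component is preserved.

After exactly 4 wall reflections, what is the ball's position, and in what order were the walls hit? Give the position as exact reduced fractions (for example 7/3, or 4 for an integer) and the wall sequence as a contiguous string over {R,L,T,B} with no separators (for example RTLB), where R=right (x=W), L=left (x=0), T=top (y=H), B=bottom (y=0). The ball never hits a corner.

Final position: (0,1)
Wall sequence: TBTL

1. t=4/3 → T at (14/3,5); v=(-1,-3)
2. t=5/3 → B at (3,0); v=(-1,3)
3. t=5/3 → T at (4/3,5); v=(-1,-3)
4. t=4/3 → L at (0,1); v=(1,-3)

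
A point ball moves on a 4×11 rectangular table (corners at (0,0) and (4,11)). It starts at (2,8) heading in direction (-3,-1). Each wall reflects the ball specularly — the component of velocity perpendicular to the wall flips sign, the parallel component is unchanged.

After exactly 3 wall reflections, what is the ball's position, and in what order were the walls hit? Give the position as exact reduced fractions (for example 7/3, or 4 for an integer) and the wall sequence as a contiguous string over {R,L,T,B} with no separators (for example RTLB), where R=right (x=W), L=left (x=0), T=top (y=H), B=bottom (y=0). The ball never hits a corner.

Final position: (0,14/3)
Wall sequence: LRL

1. t=2/3 → L at (0,22/3); v=(3,-1)
2. t=4/3 → R at (4,6); v=(-3,-1)
3. t=4/3 → L at (0,14/3); v=(3,-1)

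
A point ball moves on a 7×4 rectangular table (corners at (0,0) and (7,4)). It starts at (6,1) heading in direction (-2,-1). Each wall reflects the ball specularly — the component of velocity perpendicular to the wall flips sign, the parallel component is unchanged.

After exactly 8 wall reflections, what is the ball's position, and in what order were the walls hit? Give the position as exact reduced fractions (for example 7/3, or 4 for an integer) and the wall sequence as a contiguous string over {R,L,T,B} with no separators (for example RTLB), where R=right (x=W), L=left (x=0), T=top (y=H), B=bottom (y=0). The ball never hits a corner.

Final position: (7,7/2)
Wall sequence: BLTRBLTR

1. t=1 → B at (4,0); v=(-2,1)
2. t=2 → L at (0,2); v=(2,1)
3. t=2 → T at (4,4); v=(2,-1)
4. t=3/2 → R at (7,5/2); v=(-2,-1)
5. t=5/2 → B at (2,0); v=(-2,1)
6. t=1 → L at (0,1); v=(2,1)
7. t=3 → T at (6,4); v=(2,-1)
8. t=1/2 → R at (7,7/2); v=(-2,-1)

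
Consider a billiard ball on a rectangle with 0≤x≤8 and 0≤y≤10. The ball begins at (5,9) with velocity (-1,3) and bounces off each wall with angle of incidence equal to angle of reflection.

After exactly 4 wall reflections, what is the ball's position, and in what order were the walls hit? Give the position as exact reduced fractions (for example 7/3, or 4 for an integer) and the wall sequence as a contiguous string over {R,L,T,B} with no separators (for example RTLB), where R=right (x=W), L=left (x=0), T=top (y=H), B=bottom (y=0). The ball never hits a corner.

Final position: (2,10)
Wall sequence: TBLT

1. t=1/3 → T at (14/3,10); v=(-1,-3)
2. t=10/3 → B at (4/3,0); v=(-1,3)
3. t=4/3 → L at (0,4); v=(1,3)
4. t=2 → T at (2,10); v=(1,-3)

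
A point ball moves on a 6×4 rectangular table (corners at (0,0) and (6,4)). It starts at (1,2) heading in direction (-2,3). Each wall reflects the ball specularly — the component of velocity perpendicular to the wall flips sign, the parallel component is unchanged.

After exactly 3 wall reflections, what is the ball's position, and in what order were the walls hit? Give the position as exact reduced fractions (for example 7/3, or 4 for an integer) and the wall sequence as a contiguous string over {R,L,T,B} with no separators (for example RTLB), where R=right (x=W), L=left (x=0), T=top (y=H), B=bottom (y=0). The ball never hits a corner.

1. t=1/2 → L at (0,7/2); v=(2,3)
2. t=1/6 → T at (1/3,4); v=(2,-3)
3. t=4/3 → B at (3,0); v=(2,3)

Final position: (3,0)
Wall sequence: LTB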